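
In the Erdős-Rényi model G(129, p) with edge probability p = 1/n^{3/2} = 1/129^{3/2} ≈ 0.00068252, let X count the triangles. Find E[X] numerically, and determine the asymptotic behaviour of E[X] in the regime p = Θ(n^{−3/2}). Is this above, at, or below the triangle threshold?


Number of potential triangles: C(129, 3) = 349504.
Each occurs with probability p³ ≈ (0.00068252)³ ≈ 3.1794083e-10.
By linearity: E[X] = C(129, 3)·p³ ≈ 349504 · 3.1794083e-10 ≈ 0.00011.
Since α = 3/2 > 1, p = c/n^{3/2} = o(1/n) is below the triangle threshold p ~ 1/n. Asymptotically E[X] ~ (c³/6)·n^{3(1−α)} = (1³/6)·n^{-1.5} → 0, so by Markov's inequality G has no triangles w.h.p.

E[X] ≈ 0.00011; in regime p = Θ(1/n^{3/2}) E[X] tends to 0 (below the triangle threshold p ~ 1/n).


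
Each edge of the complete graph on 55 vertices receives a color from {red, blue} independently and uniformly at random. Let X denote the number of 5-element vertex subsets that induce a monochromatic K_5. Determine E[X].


Let X = Σ_S X_S over the C(55, 5) = 3478761 subsets S of size 5, where X_S = 1 if the K_5 on S is monochromatic.
For a fixed S, the K_5 on S has C(5, 2) = 10 edges. P[all 10 edges red] = (1/2)^10, and likewise for blue, so P[monochromatic] = 2·(1/2)^10 = 2^{1 − 10} = 1/512.
By linearity of expectation: E[X] = C(55, 5) · 2^{1 − 10} = 3478761 · 1/512 = 3478761/512.
Numerically: E[X] ≈ 6794.455078.

E[X] = C(55,5)·2^(1−C(5,2)) = 3478761/512 ≈ 6794.455078.


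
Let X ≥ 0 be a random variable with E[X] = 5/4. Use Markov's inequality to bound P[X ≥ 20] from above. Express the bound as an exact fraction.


μ = E[X] = 5/4, a = 20.
Markov: P[X ≥ 20] ≤ μ/a = (5/4)/20 = 1/16.
Numerically: ≈ 0.0625.
(Since a = 20 > μ = 1.2500, the bound 1/16 is < 1 and informative.)

P[X ≥ 20] ≤ 1/16 ≈ 0.0625.


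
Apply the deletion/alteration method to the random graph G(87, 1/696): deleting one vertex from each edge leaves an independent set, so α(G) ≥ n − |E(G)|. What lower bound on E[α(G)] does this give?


E[|E(G)|] = C(87, 2)·p = 3741 · (1/696) = 43/8.
E[α(G)] ≥ n − E[|E(G)|] = 87 − 43/8 = 653/8.
Numerically: ≈ 81.625.
(This is only a lower bound; the true E[α(G)] may be larger.)

E[α(G)] ≥ 653/8 ≈ 81.625.


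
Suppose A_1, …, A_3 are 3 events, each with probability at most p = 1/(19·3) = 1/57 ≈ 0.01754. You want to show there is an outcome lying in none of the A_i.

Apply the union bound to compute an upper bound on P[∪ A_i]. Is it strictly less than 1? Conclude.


Union bound: P[∪_{i=1}^{3} A_i] ≤ Σ_i P[A_i] ≤ 3·p = 3·(1/57) = 1/19.
Numerically: 1/19 ≈ 0.05263.
Is 1/19 < 1? YES.
Since P[∪ A_i] ≤ 1/19 < 1, the complement has P[∩ A_i^c] ≥ 1 − 1/19 = 18/19 > 0, so some outcome avoids every A_i.

3·p = 1/19 ≈ 0.05263; existence CERTIFIED by the union bound.


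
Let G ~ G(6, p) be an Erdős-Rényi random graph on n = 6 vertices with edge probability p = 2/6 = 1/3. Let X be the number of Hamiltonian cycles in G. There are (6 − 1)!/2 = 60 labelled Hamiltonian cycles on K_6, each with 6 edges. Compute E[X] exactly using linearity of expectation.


K_6 has (6 − 1)!/2 = 60 labelled Hamiltonian cycles.
For each such Hamiltonian cycle H, let X_H = 1 if all 6 edges of H are present in G. Then P[X_H = 1] = p^{6} = (1/3)^{6} = 1/729.
By linearity of expectation: E[X] = Σ_H E[X_H] = 60 · p^{6} = 60 · 1/729 = 20/243.
Numerically: E[X] ≈ 0.0823.

E[X] = 60 · (1/3)^{6} = 20/243 ≈ 0.0823.


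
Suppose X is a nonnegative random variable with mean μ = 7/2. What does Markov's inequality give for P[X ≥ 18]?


μ = E[X] = 7/2, a = 18.
Markov: P[X ≥ 18] ≤ μ/a = (7/2)/18 = 7/36.
Numerically: ≈ 0.1944.
(Since a = 18 > μ = 3.5000, the bound 7/36 is < 1 and informative.)

P[X ≥ 18] ≤ 7/36 ≈ 0.1944.


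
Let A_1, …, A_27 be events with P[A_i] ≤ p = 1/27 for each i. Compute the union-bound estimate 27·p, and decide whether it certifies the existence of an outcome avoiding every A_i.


Union bound: P[∪_{i=1}^{27} A_i] ≤ Σ_i P[A_i] ≤ 27·p = 27·(1/27) = 1.
Numerically: 1 ≈ 1.0000.
Is 1 < 1? NO.
Since the bound 1 is ≥ 1, the union bound is uninformative here; it does NOT by itself certify existence.

27·p = 1 ≈ 1.0000; existence NOT certified by the union bound.


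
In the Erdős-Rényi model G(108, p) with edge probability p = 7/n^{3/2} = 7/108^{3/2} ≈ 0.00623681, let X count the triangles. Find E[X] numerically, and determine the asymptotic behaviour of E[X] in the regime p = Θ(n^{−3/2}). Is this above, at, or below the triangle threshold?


Number of potential triangles: C(108, 3) = 204156.
Each occurs with probability p³ ≈ (0.00623681)³ ≈ 2.42598002e-07.
By linearity: E[X] = C(108, 3)·p³ ≈ 204156 · 2.42598002e-07 ≈ 0.049528.
Since α = 3/2 > 1, p = c/n^{3/2} = o(1/n) is below the triangle threshold p ~ 1/n. Asymptotically E[X] ~ (c³/6)·n^{3(1−α)} = (7³/6)·n^{-1.5} → 0, so by Markov's inequality G has no triangles w.h.p.

E[X] ≈ 0.049528; in regime p = Θ(1/n^{3/2}) E[X] tends to 0 (below the triangle threshold p ~ 1/n).


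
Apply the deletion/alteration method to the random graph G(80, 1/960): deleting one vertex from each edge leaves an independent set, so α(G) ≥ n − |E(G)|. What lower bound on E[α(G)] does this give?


E[|E(G)|] = C(80, 2)·p = 3160 · (1/960) = 79/24.
E[α(G)] ≥ n − E[|E(G)|] = 80 − 79/24 = 1841/24.
Numerically: ≈ 76.7083.
(This is only a lower bound; the true E[α(G)] may be larger.)

E[α(G)] ≥ 1841/24 ≈ 76.7083.


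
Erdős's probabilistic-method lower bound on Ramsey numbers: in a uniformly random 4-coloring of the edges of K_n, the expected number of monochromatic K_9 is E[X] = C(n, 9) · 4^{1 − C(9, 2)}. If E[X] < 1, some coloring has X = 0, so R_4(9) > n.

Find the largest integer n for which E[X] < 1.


We need C(n, 9) · 4^{1 − 36} < 1, i.e. C(n, 9) < 4^{36 − 1} = 1180591620717411303424.
Check values of n near the boundary:
  n = 911: C(911, 9) = 1144686900492291197405; 1144686900492291197405 < 1180591620717411303424? YES
  n = 912: C(912, 9) = 1156095740032081475120; 1156095740032081475120 < 1180591620717411303424? YES
  n = 913: C(913, 9) = 1167605542753639808390; 1167605542753639808390 < 1180591620717411303424? YES
  n = 914: C(914, 9) = 1179217089587653905932; 1179217089587653905932 < 1180591620717411303424? YES
  n = 915: C(915, 9) = 1190931166636537885130; 1190931166636537885130 < 1180591620717411303424? NO
The largest n with C(n, 9) < 1180591620717411303424 is n = 914 (where E[X] = 294804272396913476483/295147905179352825856 ≈ 0.9988357). Hence R_4(9) > 914, i.e. R_4(9) ≥ 915.

Largest n = 914; hence R_4(9) > 914.


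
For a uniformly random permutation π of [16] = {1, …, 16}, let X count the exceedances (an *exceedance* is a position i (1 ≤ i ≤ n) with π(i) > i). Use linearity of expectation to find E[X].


Write X = Σ_{i=1}^{16} X_i, where X_i = 1_{π(i) > i}.
For each fixed i, π(i) is uniform over {1, …, 16} (marginal of a uniform permutation), so P[π(i) > i] = (n − i)/n. Summing: Σ_{i=1}^{16} (n − i)/n = (0 + 1 + … + 15)/16 = 16(16 − 1)/(2·16) = (16 − 1)/2.
Hence E[X] = Σ_{i=1}^{16} (16 − i)/16 = 15/2 ≈ 7.500000.

E[X] = 15/2 = 7.500000.


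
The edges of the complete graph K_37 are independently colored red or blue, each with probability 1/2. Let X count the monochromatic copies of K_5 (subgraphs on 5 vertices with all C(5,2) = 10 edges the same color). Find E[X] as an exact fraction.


Let X = Σ_S X_S over the C(37, 5) = 435897 subsets S of size 5, where X_S = 1 if the K_5 on S is monochromatic.
For a fixed S, the K_5 on S has C(5, 2) = 10 edges. P[all 10 edges red] = (1/2)^10, and likewise for blue, so P[monochromatic] = 2·(1/2)^10 = 2^{1 − 10} = 1/512.
Summing: E[X] = C(37, 5) · 2^{1 − 10} = 435897 · 1/512 = 435897/512.
Numerically: E[X] ≈ 851.361328.

E[X] = C(37,5)·2^(1−C(5,2)) = 435897/512 ≈ 851.361328.


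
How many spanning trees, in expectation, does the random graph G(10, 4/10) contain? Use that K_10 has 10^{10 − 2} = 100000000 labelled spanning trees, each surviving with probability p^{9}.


K_10 has 10^{10 − 2} = 100000000 labelled spanning trees.
For each such spanning tree H, let X_H = 1 if all 9 edges of H are present in G. Then P[X_H = 1] = p^{9} = (2/5)^{9} = 512/1953125.
By linearity: E[X] = Σ_H E[X_H] = 100000000 · p^{9} = 100000000 · 512/1953125 = 131072/5.
Numerically: E[X] ≈ 2.621e+04.

E[X] = 100000000 · (2/5)^{9} = 131072/5 ≈ 2.621e+04.


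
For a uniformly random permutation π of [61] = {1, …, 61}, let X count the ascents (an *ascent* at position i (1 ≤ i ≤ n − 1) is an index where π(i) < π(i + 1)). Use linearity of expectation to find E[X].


Write X = Σ X_I over i = 1, …, 60, with X_I the indicator of one ascent.
There are 60 indicators.
For each fixed i, the pair (π(i), π(i+1)) is a uniformly random ordered pair of distinct values from {1, …, 61}; by symmetry P[π(i) < π(i+1)] = 1/2.
By linearity: E[X] = 60 · (1/2) = (61 − 1) · (1/2) = 30 ≈ 30.00000.

E[X] = 30 = 30.00000.


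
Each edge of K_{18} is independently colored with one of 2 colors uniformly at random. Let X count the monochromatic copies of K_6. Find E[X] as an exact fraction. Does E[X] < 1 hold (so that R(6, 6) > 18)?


E[X] = C(18, 6) · 2^{1 − 15} = 18564 · 2^{−14} = 18564/16384.
As a reduced fraction: E[X] = 4641/4096 ≈ 1.13306.
Is E[X] < 1? NO.
Since E[X] ≥ 1, the first-moment bound is inconclusive at n = 18; it does NOT by itself certify R(6, 6) > 18.

E[X] = 4641/4096 ≈ 1.13306; E[X] ≥ 1; first-moment method inconclusive here.


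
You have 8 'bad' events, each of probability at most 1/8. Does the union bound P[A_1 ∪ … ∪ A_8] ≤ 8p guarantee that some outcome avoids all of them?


Union bound: P[∪_{i=1}^{8} A_i] ≤ Σ_i P[A_i] ≤ 8·p = 8·(1/8) = 1.
Numerically: 1 ≈ 1.0000.
Is 1 < 1? NO.
Since the bound 1 is ≥ 1, the union bound is uninformative here; it does NOT by itself certify existence.

8·p = 1 ≈ 1.0000; existence NOT certified by the union bound.


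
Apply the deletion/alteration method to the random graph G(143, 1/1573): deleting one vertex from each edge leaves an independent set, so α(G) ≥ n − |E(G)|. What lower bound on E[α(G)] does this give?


E[|E(G)|] = C(143, 2)·p = 10153 · (1/1573) = 71/11.
E[α(G)] ≥ n − E[|E(G)|] = 143 − 71/11 = 1502/11.
Numerically: ≈ 136.545.
(This is only a lower bound; the true E[α(G)] may be larger.)

E[α(G)] ≥ 1502/11 ≈ 136.545.


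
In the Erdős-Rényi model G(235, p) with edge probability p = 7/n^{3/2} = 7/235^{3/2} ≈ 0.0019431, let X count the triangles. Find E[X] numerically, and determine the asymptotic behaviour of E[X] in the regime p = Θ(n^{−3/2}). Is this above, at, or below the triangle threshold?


Number of potential triangles: C(235, 3) = 2135445.
Each occurs with probability p³ ≈ (0.0019431)³ ≈ 7.3364969e-09.
By linearity: E[X] = C(235, 3)·p³ ≈ 2135445 · 7.3364969e-09 ≈ 0.01567.
Since α = 3/2 > 1, p = c/n^{3/2} = o(1/n) is below the triangle threshold p ~ 1/n. Asymptotically E[X] ~ (c³/6)·n^{3(1−α)} = (7³/6)·n^{-1.5} → 0, so by Markov's inequality G has no triangles w.h.p.

E[X] ≈ 0.01567; in regime p = Θ(1/n^{3/2}) E[X] tends to 0 (below the triangle threshold p ~ 1/n).


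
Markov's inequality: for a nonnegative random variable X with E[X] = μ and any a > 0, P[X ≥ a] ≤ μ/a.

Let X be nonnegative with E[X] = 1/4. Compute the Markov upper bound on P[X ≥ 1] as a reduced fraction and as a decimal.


μ = E[X] = 1/4, a = 1.
Markov: P[X ≥ 1] ≤ μ/a = (1/4)/1 = 1/4.
Numerically: ≈ 0.250000.
(Since a = 1 > μ = 0.250000, the bound 1/4 is < 1 and informative.)

P[X ≥ 1] ≤ 1/4 ≈ 0.250000.


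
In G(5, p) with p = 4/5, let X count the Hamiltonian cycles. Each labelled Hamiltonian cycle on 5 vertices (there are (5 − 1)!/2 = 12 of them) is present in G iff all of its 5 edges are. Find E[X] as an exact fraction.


K_5 has (5 − 1)!/2 = 12 labelled Hamiltonian cycles.
For each such Hamiltonian cycle H, let X_H = 1 if all 5 edges of H are present in G. Then P[X_H = 1] = p^{5} = (4/5)^{5} = 1024/3125.
By linearity: E[X] = Σ_H E[X_H] = 12 · p^{5} = 12 · 1024/3125 = 12288/3125.
Numerically: E[X] ≈ 3.932.

E[X] = 12 · (4/5)^{5} = 12288/3125 ≈ 3.932.


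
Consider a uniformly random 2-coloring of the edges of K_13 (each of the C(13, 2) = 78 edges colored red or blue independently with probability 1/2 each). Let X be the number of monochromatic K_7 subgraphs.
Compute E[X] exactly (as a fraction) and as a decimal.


Let X = Σ_S X_S over the C(13, 7) = 1716 subsets S of size 7, where X_S = 1 if the K_7 on S is monochromatic.
For a fixed S, the K_7 on S has C(7, 2) = 21 edges. P[all 21 edges red] = (1/2)^21, and likewise for blue, so P[monochromatic] = 2·(1/2)^21 = 2^{1 − 21} = 1/1048576.
By linearity of expectation: E[X] = C(13, 7) · 2^{1 − 21} = 1716 · 1/1048576 = 429/262144.
Numerically: E[X] ≈ 0.001637.

E[X] = C(13,7)·2^(1−C(7,2)) = 429/262144 ≈ 0.001637.


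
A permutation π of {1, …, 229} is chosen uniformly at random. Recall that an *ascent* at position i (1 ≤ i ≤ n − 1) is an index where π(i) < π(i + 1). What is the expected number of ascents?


Write X = Σ X_I over i = 1, …, 228, with X_I the indicator of one ascent.
There are 228 indicators.
For each fixed i, the pair (π(i), π(i+1)) is a uniformly random ordered pair of distinct values from {1, …, 229}; by symmetry P[π(i) < π(i+1)] = 1/2.
By linearity: E[X] = 228 · (1/2) = (229 − 1) · (1/2) = 114 ≈ 114.00000.

E[X] = 114 = 114.00000.


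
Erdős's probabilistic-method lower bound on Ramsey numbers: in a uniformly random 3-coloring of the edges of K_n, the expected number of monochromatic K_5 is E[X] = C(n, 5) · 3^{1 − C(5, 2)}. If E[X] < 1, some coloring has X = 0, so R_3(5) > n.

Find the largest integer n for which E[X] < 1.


We need C(n, 5) · 3^{1 − 10} < 1, i.e. C(n, 5) < 3^{10 − 1} = 19683.
Check values of n near the boundary:
  n = 18: C(18, 5) = 8568; 8568 < 19683? YES
  n = 19: C(19, 5) = 11628; 11628 < 19683? YES
  n = 20: C(20, 5) = 15504; 15504 < 19683? YES
  n = 21: C(21, 5) = 20349; 20349 < 19683? NO
The largest n with C(n, 5) < 19683 is n = 20 (where E[X] = 5168/6561 ≈ 0.7876848). Hence R_3(5) > 20, i.e. R_3(5) ≥ 21.

Largest n = 20; hence R_3(5) > 20.


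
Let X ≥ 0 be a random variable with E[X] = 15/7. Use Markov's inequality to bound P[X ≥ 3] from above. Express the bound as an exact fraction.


μ = E[X] = 15/7, a = 3.
Markov: P[X ≥ 3] ≤ μ/a = (15/7)/3 = 5/7.
Numerically: ≈ 0.714286.
(Since a = 3 > μ = 2.142857, the bound 5/7 is < 1 and informative.)

P[X ≥ 3] ≤ 5/7 ≈ 0.714286.


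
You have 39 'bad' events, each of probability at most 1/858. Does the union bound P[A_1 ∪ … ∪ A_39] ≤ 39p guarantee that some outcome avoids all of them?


Union bound: P[∪_{i=1}^{39} A_i] ≤ Σ_i P[A_i] ≤ 39·p = 39·(1/858) = 1/22.
Numerically: 1/22 ≈ 0.0454545.
Is 1/22 < 1? YES.
Since P[∪ A_i] ≤ 1/22 < 1, the complement has P[∩ A_i^c] ≥ 1 − 1/22 = 21/22 > 0, so some outcome avoids every A_i.

39·p = 1/22 ≈ 0.0454545; existence CERTIFIED by the union bound.


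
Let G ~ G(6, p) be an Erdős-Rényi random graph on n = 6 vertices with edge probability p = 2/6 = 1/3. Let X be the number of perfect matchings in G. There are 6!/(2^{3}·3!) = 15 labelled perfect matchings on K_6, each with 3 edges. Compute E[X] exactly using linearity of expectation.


K_6 has 6!/(2^{3}·3!) = 15 labelled perfect matchings.
For each such perfect matching H, let X_H = 1 if all 3 edges of H are present in G. Then P[X_H = 1] = p^{3} = (1/3)^{3} = 1/27.
Summing the indicators: E[X] = Σ_H E[X_H] = 15 · p^{3} = 15 · 1/27 = 5/9.
Numerically: E[X] ≈ 0.5556.

E[X] = 15 · (1/3)^{3} = 5/9 ≈ 0.5556.


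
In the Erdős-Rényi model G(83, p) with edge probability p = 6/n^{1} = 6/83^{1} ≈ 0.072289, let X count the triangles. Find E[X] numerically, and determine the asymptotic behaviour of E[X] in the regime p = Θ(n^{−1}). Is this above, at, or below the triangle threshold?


Number of potential triangles: C(83, 3) = 91881.
Each occurs with probability p³ ≈ (0.072289)³ ≈ 3.7776305e-04.
By linearity: E[X] = C(83, 3)·p³ ≈ 91881 · 3.7776305e-04 ≈ 34.70925.
Here α = 1, so p = 6/n is exactly at the triangle threshold p ~ 1/n. Asymptotically E[X] → c³/6 = 6³/6 = 36 ≈ 36.00000, a bounded constant. In this regime the triangle count is asymptotically Poisson(c³/6).

E[X] ≈ 34.70925; in regime p = Θ(1/n^{1}) E[X] stays bounded (at the triangle threshold p ~ 1/n).


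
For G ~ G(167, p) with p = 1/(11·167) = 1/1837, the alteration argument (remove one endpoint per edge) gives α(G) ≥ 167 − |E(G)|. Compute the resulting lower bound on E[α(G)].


E[|E(G)|] = C(167, 2)·p = 13861 · (1/1837) = 83/11.
E[α(G)] ≥ n − E[|E(G)|] = 167 − 83/11 = 1754/11.
Numerically: ≈ 159.45455.
(This is only a lower bound; the true E[α(G)] may be larger.)

E[α(G)] ≥ 1754/11 ≈ 159.45455.


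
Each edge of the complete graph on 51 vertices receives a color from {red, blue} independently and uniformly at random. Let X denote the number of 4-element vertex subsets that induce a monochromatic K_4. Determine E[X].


Let X = Σ_S X_S over the C(51, 4) = 249900 subsets S of size 4, where X_S = 1 if the K_4 on S is monochromatic.
For a fixed S, the K_4 on S has C(4, 2) = 6 edges. P[all 6 edges red] = (1/2)^6, and likewise for blue, so P[monochromatic] = 2·(1/2)^6 = 2^{1 − 6} = 1/32.
By linearity: E[X] = C(51, 4) · 2^{1 − 6} = 249900 · 1/32 = 62475/8.
Numerically: E[X] ≈ 7809.375000.

E[X] = C(51,4)·2^(1−C(4,2)) = 62475/8 ≈ 7809.375000.


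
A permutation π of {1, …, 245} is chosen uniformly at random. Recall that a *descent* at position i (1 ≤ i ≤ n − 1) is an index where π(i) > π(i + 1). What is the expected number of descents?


Write X = Σ X_I over i = 1, …, 244, with X_I the indicator of one descent.
There are 244 indicators.
For each fixed i, the pair (π(i), π(i+1)) is a uniformly random ordered pair of distinct values from {1, …, 245}; by symmetry P[π(i) > π(i+1)] = 1/2.
By linearity: E[X] = 244 · (1/2) = (245 − 1) · (1/2) = 122 ≈ 122.000000.

E[X] = 122 = 122.000000.


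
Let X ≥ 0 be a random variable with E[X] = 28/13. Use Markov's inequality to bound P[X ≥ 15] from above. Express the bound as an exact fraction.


μ = E[X] = 28/13, a = 15.
Markov: P[X ≥ 15] ≤ μ/a = (28/13)/15 = 28/195.
Numerically: ≈ 0.1436.
(Since a = 15 > μ = 2.1538, the bound 28/195 is < 1 and informative.)

P[X ≥ 15] ≤ 28/195 ≈ 0.1436.


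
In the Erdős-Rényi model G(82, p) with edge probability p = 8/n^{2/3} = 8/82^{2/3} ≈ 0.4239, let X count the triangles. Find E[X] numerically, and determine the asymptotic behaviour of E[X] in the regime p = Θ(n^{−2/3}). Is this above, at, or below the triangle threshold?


Number of potential triangles: C(82, 3) = 88560.
Each occurs with probability p³ ≈ (0.4239)³ ≈ 7.614515e-02.
By linearity: E[X] = C(82, 3)·p³ ≈ 88560 · 7.614515e-02 ≈ 6743.4146.
Since α = 2/3 < 1, p = c/n^{2/3} ≫ 1/n is above the triangle threshold p ~ 1/n. Asymptotically E[X] ~ (c³/6)·n^{3(1−α)} = (8³/6)·n^{1} → ∞; triangles are abundant w.h.p.

E[X] ≈ 6743.4146; in regime p = Θ(1/n^{2/3}) E[X] diverges (above the triangle threshold p ~ 1/n).


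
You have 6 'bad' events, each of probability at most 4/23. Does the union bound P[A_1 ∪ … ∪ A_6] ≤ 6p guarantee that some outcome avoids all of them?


Union bound: P[∪_{i=1}^{6} A_i] ≤ Σ_i P[A_i] ≤ 6·p = 6·(4/23) = 24/23.
Numerically: 24/23 ≈ 1.0434783.
Is 24/23 < 1? NO.
Since the bound 24/23 is ≥ 1, the union bound is uninformative here; it does NOT by itself certify existence.

6·p = 24/23 ≈ 1.0434783; existence NOT certified by the union bound.


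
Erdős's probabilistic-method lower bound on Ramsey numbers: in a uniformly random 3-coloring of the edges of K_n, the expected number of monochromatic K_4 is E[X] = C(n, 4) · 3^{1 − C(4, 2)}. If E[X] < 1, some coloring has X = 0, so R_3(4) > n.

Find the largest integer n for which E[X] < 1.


We need C(n, 4) · 3^{1 − 6} < 1, i.e. C(n, 4) < 3^{6 − 1} = 243.
Check values of n near the boundary:
  n = 4: C(4, 4) = 1; 1 < 243? YES
  n = 5: C(5, 4) = 5; 5 < 243? YES
  n = 6: C(6, 4) = 15; 15 < 243? YES
  n = 7: C(7, 4) = 35; 35 < 243? YES
  n = 8: C(8, 4) = 70; 70 < 243? YES
  n = 9: C(9, 4) = 126; 126 < 243? YES
  n = 10: C(10, 4) = 210; 210 < 243? YES
  n = 11: C(11, 4) = 330; 330 < 243? NO
  n = 12: C(12, 4) = 495; 495 < 243? NO
  n = 13: C(13, 4) = 715; 715 < 243? NO
The largest n with C(n, 4) < 243 is n = 10 (where E[X] = 70/81 ≈ 0.8641975). Hence R_3(4) > 10, i.e. R_3(4) ≥ 11.

Largest n = 10; hence R_3(4) > 10.


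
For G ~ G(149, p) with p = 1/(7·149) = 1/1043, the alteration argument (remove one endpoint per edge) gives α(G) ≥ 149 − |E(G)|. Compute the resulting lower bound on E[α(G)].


E[|E(G)|] = C(149, 2)·p = 11026 · (1/1043) = 74/7.
E[α(G)] ≥ n − E[|E(G)|] = 149 − 74/7 = 969/7.
Numerically: ≈ 138.4286.
(This is only a lower bound; the true E[α(G)] may be larger.)

E[α(G)] ≥ 969/7 ≈ 138.4286.


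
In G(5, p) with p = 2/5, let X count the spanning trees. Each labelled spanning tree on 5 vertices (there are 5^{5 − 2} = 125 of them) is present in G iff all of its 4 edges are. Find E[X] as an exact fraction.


K_5 has 5^{5 − 2} = 125 labelled spanning trees.
For each such spanning tree H, let X_H = 1 if all 4 edges of H are present in G. Then P[X_H = 1] = p^{4} = (2/5)^{4} = 16/625.
Summing the indicators: E[X] = Σ_H E[X_H] = 125 · p^{4} = 125 · 16/625 = 16/5.
Numerically: E[X] ≈ 3.2.

E[X] = 125 · (2/5)^{4} = 16/5 ≈ 3.2.


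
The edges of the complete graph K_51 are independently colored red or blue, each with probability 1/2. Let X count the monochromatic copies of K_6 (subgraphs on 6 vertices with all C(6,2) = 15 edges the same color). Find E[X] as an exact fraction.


Let X = Σ_S X_S over the C(51, 6) = 18009460 subsets S of size 6, where X_S = 1 if the K_6 on S is monochromatic.
For a fixed S, the K_6 on S has C(6, 2) = 15 edges. P[all 15 edges red] = (1/2)^15, and likewise for blue, so P[monochromatic] = 2·(1/2)^15 = 2^{1 − 15} = 1/16384.
By linearity: E[X] = C(51, 6) · 2^{1 − 15} = 18009460 · 1/16384 = 4502365/4096.
Numerically: E[X] ≈ 1099.21021.

E[X] = C(51,6)·2^(1−C(6,2)) = 4502365/4096 ≈ 1099.21021.


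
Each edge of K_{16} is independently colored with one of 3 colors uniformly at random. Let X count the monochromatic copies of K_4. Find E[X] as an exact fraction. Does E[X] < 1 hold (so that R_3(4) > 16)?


E[X] = C(16, 4) · 3^{1 − 6} = 1820 · 3^{−5} = 1820/243.
As a reduced fraction: E[X] = 1820/243 ≈ 7.490.
Is E[X] < 1? NO.
Since E[X] ≥ 1, the first-moment bound is inconclusive at n = 16; it does NOT by itself certify R_3(4) > 16.

E[X] = 1820/243 ≈ 7.490; E[X] ≥ 1; first-moment method inconclusive here.


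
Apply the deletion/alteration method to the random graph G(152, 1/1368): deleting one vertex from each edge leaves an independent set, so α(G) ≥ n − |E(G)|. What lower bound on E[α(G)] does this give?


E[|E(G)|] = C(152, 2)·p = 11476 · (1/1368) = 151/18.
E[α(G)] ≥ n − E[|E(G)|] = 152 − 151/18 = 2585/18.
Numerically: ≈ 143.6111.
(This is only a lower bound; the true E[α(G)] may be larger.)

E[α(G)] ≥ 2585/18 ≈ 143.6111.


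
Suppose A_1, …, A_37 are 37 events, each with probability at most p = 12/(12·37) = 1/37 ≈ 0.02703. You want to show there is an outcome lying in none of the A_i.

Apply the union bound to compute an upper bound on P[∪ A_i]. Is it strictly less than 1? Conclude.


Union bound: P[∪_{i=1}^{37} A_i] ≤ Σ_i P[A_i] ≤ 37·p = 37·(1/37) = 1.
Numerically: 1 ≈ 1.00000.
Is 1 < 1? NO.
Since the bound 1 is ≥ 1, the union bound is uninformative here; it does NOT by itself certify existence.

37·p = 1 ≈ 1.00000; existence NOT certified by the union bound.


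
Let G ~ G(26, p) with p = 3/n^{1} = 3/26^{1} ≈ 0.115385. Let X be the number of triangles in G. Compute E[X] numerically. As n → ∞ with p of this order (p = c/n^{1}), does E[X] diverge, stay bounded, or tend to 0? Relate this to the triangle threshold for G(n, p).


Number of potential triangles: C(26, 3) = 2600.
Each occurs with probability p³ ≈ (0.115385)³ ≈ 1.53618571e-03.
By linearity: E[X] = C(26, 3)·p³ ≈ 2600 · 1.53618571e-03 ≈ 3.994083.
Here α = 1, so p = 3/n is exactly at the triangle threshold p ~ 1/n. Asymptotically E[X] → c³/6 = 3³/6 = 9/2 ≈ 4.500000, a bounded constant. In this regime the triangle count is asymptotically Poisson(c³/6).

E[X] ≈ 3.994083; in regime p = Θ(1/n^{1}) E[X] stays bounded (at the triangle threshold p ~ 1/n).


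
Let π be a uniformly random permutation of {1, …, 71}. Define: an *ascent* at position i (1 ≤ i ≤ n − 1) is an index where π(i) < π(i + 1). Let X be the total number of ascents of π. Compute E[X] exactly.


Write X = Σ X_I over i = 1, …, 70, with X_I the indicator of one ascent.
There are 70 indicators.
For each fixed i, the pair (π(i), π(i+1)) is a uniformly random ordered pair of distinct values from {1, …, 71}; by symmetry P[π(i) < π(i+1)] = 1/2.
By linearity: E[X] = 70 · (1/2) = (71 − 1) · (1/2) = 35 ≈ 35.0000.

E[X] = 35 = 35.0000.


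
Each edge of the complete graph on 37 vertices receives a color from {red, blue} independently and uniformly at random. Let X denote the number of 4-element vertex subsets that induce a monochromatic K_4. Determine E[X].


Let X = Σ_S X_S over the C(37, 4) = 66045 subsets S of size 4, where X_S = 1 if the K_4 on S is monochromatic.
For a fixed S, the K_4 on S has C(4, 2) = 6 edges. P[all 6 edges red] = (1/2)^6, and likewise for blue, so P[monochromatic] = 2·(1/2)^6 = 2^{1 − 6} = 1/32.
Summing: E[X] = C(37, 4) · 2^{1 − 6} = 66045 · 1/32 = 66045/32.
Numerically: E[X] ≈ 2063.90625.

E[X] = C(37,4)·2^(1−C(4,2)) = 66045/32 ≈ 2063.90625.


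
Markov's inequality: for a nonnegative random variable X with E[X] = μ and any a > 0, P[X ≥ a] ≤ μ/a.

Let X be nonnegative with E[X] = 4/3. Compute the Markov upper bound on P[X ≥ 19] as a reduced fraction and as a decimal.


μ = E[X] = 4/3, a = 19.
Markov: P[X ≥ 19] ≤ μ/a = (4/3)/19 = 4/57.
Numerically: ≈ 0.070.
(Since a = 19 > μ = 1.333, the bound 4/57 is < 1 and informative.)

P[X ≥ 19] ≤ 4/57 ≈ 0.070.


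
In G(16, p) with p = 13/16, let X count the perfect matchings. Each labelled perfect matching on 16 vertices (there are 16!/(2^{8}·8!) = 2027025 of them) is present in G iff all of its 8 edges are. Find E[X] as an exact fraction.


K_16 has 16!/(2^{8}·8!) = 2027025 labelled perfect matchings.
For each such perfect matching H, let X_H = 1 if all 8 edges of H are present in G. Then P[X_H = 1] = p^{8} = (13/16)^{8} = 815730721/4294967296.
By linearity: E[X] = Σ_H E[X_H] = 2027025 · p^{8} = 2027025 · 815730721/4294967296 = 1653506564735025/4294967296.
Numerically: E[X] ≈ 384987.

E[X] = 2027025 · (13/16)^{8} = 1653506564735025/4294967296 ≈ 384987.


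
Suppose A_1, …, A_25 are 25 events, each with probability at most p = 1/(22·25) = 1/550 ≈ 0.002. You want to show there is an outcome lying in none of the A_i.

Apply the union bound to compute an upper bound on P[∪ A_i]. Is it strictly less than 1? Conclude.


Union bound: P[∪_{i=1}^{25} A_i] ≤ Σ_i P[A_i] ≤ 25·p = 25·(1/550) = 1/22.
Numerically: 1/22 ≈ 0.045.
Is 1/22 < 1? YES.
Since P[∪ A_i] ≤ 1/22 < 1, the complement has P[∩ A_i^c] ≥ 1 − 1/22 = 21/22 > 0, so some outcome avoids every A_i.

25·p = 1/22 ≈ 0.045; existence CERTIFIED by the union bound.


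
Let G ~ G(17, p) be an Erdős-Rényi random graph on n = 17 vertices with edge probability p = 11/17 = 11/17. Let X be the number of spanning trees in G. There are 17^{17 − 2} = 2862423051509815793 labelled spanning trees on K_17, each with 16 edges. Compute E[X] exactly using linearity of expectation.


K_17 has 17^{17 − 2} = 2862423051509815793 labelled spanning trees.
For each such spanning tree H, let X_H = 1 if all 16 edges of H are present in G. Then P[X_H = 1] = p^{16} = (11/17)^{16} = 45949729863572161/48661191875666868481.
By linearity: E[X] = Σ_H E[X_H] = 2862423051509815793 · p^{16} = 2862423051509815793 · 45949729863572161/48661191875666868481 = 45949729863572161/17.
Numerically: E[X] ≈ 2.7e+15.

E[X] = 2862423051509815793 · (11/17)^{16} = 45949729863572161/17 ≈ 2.7e+15.


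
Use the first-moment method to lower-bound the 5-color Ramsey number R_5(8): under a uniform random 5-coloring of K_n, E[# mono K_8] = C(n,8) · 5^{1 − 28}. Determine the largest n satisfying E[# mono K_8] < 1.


We need C(n, 8) · 5^{1 − 28} < 1, i.e. C(n, 8) < 5^{28 − 1} = 7450580596923828125.
Check values of n near the boundary:
  n = 859: C(859, 8) = 7115855595170747139; 7115855595170747139 < 7450580596923828125? YES
  n = 860: C(860, 8) = 7182671140665308145; 7182671140665308145 < 7450580596923828125? YES
  n = 861: C(861, 8) = 7250034996615275865; 7250034996615275865 < 7450580596923828125? YES
  n = 862: C(862, 8) = 7317951015318931845; 7317951015318931845 < 7450580596923828125? YES
  n = 863: C(863, 8) = 7386423071602617757; 7386423071602617757 < 7450580596923828125? YES
  n = 864: C(864, 8) = 7455455062926006708; 7455455062926006708 < 7450580596923828125? NO
The largest n with C(n, 8) < 7450580596923828125 is n = 863 (where E[X] = 7386423071602617757/7450580596923828125 ≈ 0.9913889). Hence R_5(8) > 863, i.e. R_5(8) ≥ 864.

Largest n = 863; hence R_5(8) > 863.


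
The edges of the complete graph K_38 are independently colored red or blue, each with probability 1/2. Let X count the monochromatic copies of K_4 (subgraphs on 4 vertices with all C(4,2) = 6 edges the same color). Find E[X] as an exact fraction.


Let X = Σ_S X_S over the C(38, 4) = 73815 subsets S of size 4, where X_S = 1 if the K_4 on S is monochromatic.
For a fixed S, the K_4 on S has C(4, 2) = 6 edges. P[all 6 edges red] = (1/2)^6, and likewise for blue, so P[monochromatic] = 2·(1/2)^6 = 2^{1 − 6} = 1/32.
By linearity of expectation: E[X] = C(38, 4) · 2^{1 − 6} = 73815 · 1/32 = 73815/32.
Numerically: E[X] ≈ 2306.7188.

E[X] = C(38,4)·2^(1−C(4,2)) = 73815/32 ≈ 2306.7188.


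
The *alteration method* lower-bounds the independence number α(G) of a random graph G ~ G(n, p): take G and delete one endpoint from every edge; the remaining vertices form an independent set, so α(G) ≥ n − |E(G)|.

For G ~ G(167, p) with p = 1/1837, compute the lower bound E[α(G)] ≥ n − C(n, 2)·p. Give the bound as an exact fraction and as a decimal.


E[|E(G)|] = C(167, 2)·p = 13861 · (1/1837) = 83/11.
E[α(G)] ≥ n − E[|E(G)|] = 167 − 83/11 = 1754/11.
Numerically: ≈ 159.45455.
(This is only a lower bound; the true E[α(G)] may be larger.)

E[α(G)] ≥ 1754/11 ≈ 159.45455.


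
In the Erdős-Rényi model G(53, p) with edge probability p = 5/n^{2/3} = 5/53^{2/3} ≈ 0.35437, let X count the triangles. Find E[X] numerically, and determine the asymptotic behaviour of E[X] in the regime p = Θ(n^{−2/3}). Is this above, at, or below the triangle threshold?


Number of potential triangles: C(53, 3) = 23426.
Each occurs with probability p³ ≈ (0.35437)³ ≈ 4.4499822e-02.
By linearity: E[X] = C(53, 3)·p³ ≈ 23426 · 4.4499822e-02 ≈ 1042.45283.
Since α = 2/3 < 1, p = c/n^{2/3} ≫ 1/n is above the triangle threshold p ~ 1/n. Asymptotically E[X] ~ (c³/6)·n^{3(1−α)} = (5³/6)·n^{1} → ∞; triangles are abundant w.h.p.

E[X] ≈ 1042.45283; in regime p = Θ(1/n^{2/3}) E[X] diverges (above the triangle threshold p ~ 1/n).


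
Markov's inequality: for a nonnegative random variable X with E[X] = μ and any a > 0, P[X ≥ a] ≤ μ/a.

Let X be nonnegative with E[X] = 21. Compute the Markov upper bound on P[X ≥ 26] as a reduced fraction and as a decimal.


μ = E[X] = 21, a = 26.
Markov: P[X ≥ 26] ≤ μ/a = (21)/26 = 21/26.
Numerically: ≈ 0.808.
(Since a = 26 > μ = 21.000, the bound 21/26 is < 1 and informative.)

P[X ≥ 26] ≤ 21/26 ≈ 0.808.


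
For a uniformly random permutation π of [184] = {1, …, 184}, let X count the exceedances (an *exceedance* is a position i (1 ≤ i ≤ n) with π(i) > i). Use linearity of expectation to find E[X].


Write X = Σ_{i=1}^{184} X_i, where X_i = 1_{π(i) > i}.
For each fixed i, π(i) is uniform over {1, …, 184} (marginal of a uniform permutation), so P[π(i) > i] = (n − i)/n. Summing: Σ_{i=1}^{184} (n − i)/n = (0 + 1 + … + 183)/184 = 184(184 − 1)/(2·184) = (184 − 1)/2.
Hence E[X] = Σ_{i=1}^{184} (184 − i)/184 = 183/2 ≈ 91.50000.

E[X] = 183/2 = 91.50000.


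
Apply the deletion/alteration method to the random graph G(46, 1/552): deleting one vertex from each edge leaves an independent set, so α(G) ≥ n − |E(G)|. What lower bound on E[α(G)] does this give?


E[|E(G)|] = C(46, 2)·p = 1035 · (1/552) = 15/8.
E[α(G)] ≥ n − E[|E(G)|] = 46 − 15/8 = 353/8.
Numerically: ≈ 44.1250.
(This is only a lower bound; the true E[α(G)] may be larger.)

E[α(G)] ≥ 353/8 ≈ 44.1250.


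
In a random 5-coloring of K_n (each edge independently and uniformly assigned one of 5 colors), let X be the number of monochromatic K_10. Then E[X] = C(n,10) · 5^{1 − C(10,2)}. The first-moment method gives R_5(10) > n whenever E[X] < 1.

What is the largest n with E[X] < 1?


We need C(n, 10) · 5^{1 − 45} < 1, i.e. C(n, 10) < 5^{45 − 1} = 5684341886080801486968994140625.
Check values of n near the boundary:
  n = 5389: C(5389, 10) = 5645340767466558997768874792926; 5645340767466558997768874792926 < 5684341886080801486968994140625? YES
  n = 5390: C(5390, 10) = 5655833965919099070255434039753; 5655833965919099070255434039753 < 5684341886080801486968994140625? YES
  n = 5391: C(5391, 10) = 5666344714787188828795213697883; 5666344714787188828795213697883 < 5684341886080801486968994140625? YES
  n = 5392: C(5392, 10) = 5676873040158402483252283957448; 5676873040158402483252283957448 < 5684341886080801486968994140625? YES
  n = 5393: C(5393, 10) = 5687418968154238267170642278008; 5687418968154238267170642278008 < 5684341886080801486968994140625? NO
  n = 5394: C(5394, 10) = 5697982524930156243149785372878; 5697982524930156243149785372878 < 5684341886080801486968994140625? NO
The largest n with C(n, 10) < 5684341886080801486968994140625 is n = 5392 (where E[X] = 5676873040158402483252283957448/5684341886080801486968994140625 ≈ 0.99869). Hence R_5(10) > 5392, i.e. R_5(10) ≥ 5393.

Largest n = 5392; hence R_5(10) > 5392.


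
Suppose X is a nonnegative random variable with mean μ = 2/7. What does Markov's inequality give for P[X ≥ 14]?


μ = E[X] = 2/7, a = 14.
Markov: P[X ≥ 14] ≤ μ/a = (2/7)/14 = 1/49.
Numerically: ≈ 0.0204.
(Since a = 14 > μ = 0.2857, the bound 1/49 is < 1 and informative.)

P[X ≥ 14] ≤ 1/49 ≈ 0.0204.


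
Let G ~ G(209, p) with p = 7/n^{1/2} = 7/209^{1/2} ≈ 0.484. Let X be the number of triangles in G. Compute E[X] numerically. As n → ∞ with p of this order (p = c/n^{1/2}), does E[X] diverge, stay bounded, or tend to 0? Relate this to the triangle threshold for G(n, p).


Number of potential triangles: C(209, 3) = 1499784.
Each occurs with probability p³ ≈ (0.484)³ ≈ 1.13521e-01.
By linearity: E[X] = C(209, 3)·p³ ≈ 1499784 · 1.13521e-01 ≈ 170256.385.
Since α = 1/2 < 1, p = c/n^{1/2} ≫ 1/n is above the triangle threshold p ~ 1/n. Asymptotically E[X] ~ (c³/6)·n^{3(1−α)} = (7³/6)·n^{1.5} → ∞; triangles are abundant w.h.p.

E[X] ≈ 170256.385; in regime p = Θ(1/n^{1/2}) E[X] diverges (above the triangle threshold p ~ 1/n).


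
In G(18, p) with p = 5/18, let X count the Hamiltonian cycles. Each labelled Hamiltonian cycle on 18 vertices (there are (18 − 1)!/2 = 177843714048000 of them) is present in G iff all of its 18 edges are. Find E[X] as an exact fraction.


K_18 has (18 − 1)!/2 = 177843714048000 labelled Hamiltonian cycles.
For each such Hamiltonian cycle H, let X_H = 1 if all 18 edges of H are present in G. Then P[X_H = 1] = p^{18} = (5/18)^{18} = 3814697265625/39346408075296537575424.
By linearity: E[X] = Σ_H E[X_H] = 177843714048000 · p^{18} = 177843714048000 · 3814697265625/39346408075296537575424 = 56800365447998046875/3294258113514384.
Numerically: E[X] ≈ 17242.2.

E[X] = 177843714048000 · (5/18)^{18} = 56800365447998046875/3294258113514384 ≈ 17242.2.


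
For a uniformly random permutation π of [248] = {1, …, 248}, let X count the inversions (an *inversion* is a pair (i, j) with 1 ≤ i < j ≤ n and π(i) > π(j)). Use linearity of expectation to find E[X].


Write X = Σ X_I over the C(248, 2) = 30628 pairs i < j, with X_I the indicator of one inversion.
There are 30628 indicators.
For each fixed pair i < j, the values π(i) and π(j) are two distinct elements of {1, …, 248} in uniformly random order; by symmetry P[π(i) > π(j)] = 1/2.
By linearity: E[X] = 30628 · (1/2) = C(248, 2) · (1/2) = 30628/2 = 15314 ≈ 15314.0000.

E[X] = 15314 = 15314.0000.


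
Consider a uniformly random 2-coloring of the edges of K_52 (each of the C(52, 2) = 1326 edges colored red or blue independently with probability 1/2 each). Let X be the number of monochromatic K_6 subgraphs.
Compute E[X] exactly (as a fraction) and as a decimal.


Let X = Σ_S X_S over the C(52, 6) = 20358520 subsets S of size 6, where X_S = 1 if the K_6 on S is monochromatic.
For a fixed S, the K_6 on S has C(6, 2) = 15 edges. P[all 15 edges red] = (1/2)^15, and likewise for blue, so P[monochromatic] = 2·(1/2)^15 = 2^{1 − 15} = 1/16384.
By linearity: E[X] = C(52, 6) · 2^{1 − 15} = 20358520 · 1/16384 = 2544815/2048.
Numerically: E[X] ≈ 1242.585.

E[X] = C(52,6)·2^(1−C(6,2)) = 2544815/2048 ≈ 1242.585.


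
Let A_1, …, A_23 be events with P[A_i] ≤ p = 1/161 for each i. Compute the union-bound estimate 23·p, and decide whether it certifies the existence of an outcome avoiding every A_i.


Union bound: P[∪_{i=1}^{23} A_i] ≤ Σ_i P[A_i] ≤ 23·p = 23·(1/161) = 1/7.
Numerically: 1/7 ≈ 0.143.
Is 1/7 < 1? YES.
Since P[∪ A_i] ≤ 1/7 < 1, the complement has P[∩ A_i^c] ≥ 1 − 1/7 = 6/7 > 0, so some outcome avoids every A_i.

23·p = 1/7 ≈ 0.143; existence CERTIFIED by the union bound.


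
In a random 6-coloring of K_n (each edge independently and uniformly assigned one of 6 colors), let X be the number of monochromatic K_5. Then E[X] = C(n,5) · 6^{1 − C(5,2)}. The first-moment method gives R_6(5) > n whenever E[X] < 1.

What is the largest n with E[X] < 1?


We need C(n, 5) · 6^{1 − 10} < 1, i.e. C(n, 5) < 6^{10 − 1} = 10077696.
Check values of n near the boundary:
  n = 62: C(62, 5) = 6471002; 6471002 < 10077696? YES
  n = 63: C(63, 5) = 7028847; 7028847 < 10077696? YES
  n = 64: C(64, 5) = 7624512; 7624512 < 10077696? YES
  n = 65: C(65, 5) = 8259888; 8259888 < 10077696? YES
  n = 66: C(66, 5) = 8936928; 8936928 < 10077696? YES
  n = 67: C(67, 5) = 9657648; 9657648 < 10077696? YES
  n = 68: C(68, 5) = 10424128; 10424128 < 10077696? NO
  n = 69: C(69, 5) = 11238513; 11238513 < 10077696? NO
  n = 70: C(70, 5) = 12103014; 12103014 < 10077696? NO
The largest n with C(n, 5) < 10077696 is n = 67 (where E[X] = 67067/69984 ≈ 0.9583). Hence R_6(5) > 67, i.e. R_6(5) ≥ 68.

Largest n = 67; hence R_6(5) > 67.


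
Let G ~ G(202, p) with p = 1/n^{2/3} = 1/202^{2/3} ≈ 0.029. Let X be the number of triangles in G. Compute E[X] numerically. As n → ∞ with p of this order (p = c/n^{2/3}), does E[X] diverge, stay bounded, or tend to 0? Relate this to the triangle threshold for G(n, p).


Number of potential triangles: C(202, 3) = 1353400.
Each occurs with probability p³ ≈ (0.029)³ ≈ 2.45074e-05.
By linearity: E[X] = C(202, 3)·p³ ≈ 1353400 · 2.45074e-05 ≈ 33.168.
Since α = 2/3 < 1, p = c/n^{2/3} ≫ 1/n is above the triangle threshold p ~ 1/n. Asymptotically E[X] ~ (c³/6)·n^{3(1−α)} = (1³/6)·n^{1} → ∞; triangles are abundant w.h.p.

E[X] ≈ 33.168; in regime p = Θ(1/n^{2/3}) E[X] diverges (above the triangle threshold p ~ 1/n).
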